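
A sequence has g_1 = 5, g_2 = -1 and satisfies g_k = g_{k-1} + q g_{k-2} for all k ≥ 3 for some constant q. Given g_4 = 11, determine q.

g_3 = -1 + 5q
g_4 = -1 + 4q
So -1 + 4q = 11, giving q = 3.

3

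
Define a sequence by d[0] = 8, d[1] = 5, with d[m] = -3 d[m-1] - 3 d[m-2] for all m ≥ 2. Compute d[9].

-2754

d[2] = -3(5) - 3(8) = -39
d[3] = -3(-39) - 3(5) = 102
d[4] = -3(102) - 3(-39) = -189
d[5] = -3(-189) - 3(102) = 261
d[6] = -3(261) - 3(-189) = -216
d[7] = -3(-216) - 3(261) = -135
d[8] = -3(-135) - 3(-216) = 1053
d[9] = -3(1053) - 3(-135) = -2754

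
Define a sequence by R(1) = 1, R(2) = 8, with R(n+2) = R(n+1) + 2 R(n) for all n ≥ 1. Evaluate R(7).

R(3) = 8 + 2·1 = 10
R(4) = 10 + 2·8 = 26
R(5) = 26 + 2·10 = 46
R(6) = 46 + 2·26 = 98
R(7) = 98 + 2·46 = 190

190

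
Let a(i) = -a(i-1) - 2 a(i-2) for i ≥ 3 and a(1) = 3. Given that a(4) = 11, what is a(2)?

-5

Let a(2) = y.
a(3) = -6 - y
a(4) = 6 - y
So 6 - y = 11, giving y = -5.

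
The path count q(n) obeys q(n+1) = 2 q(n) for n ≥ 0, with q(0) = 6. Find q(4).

96

q(1) = 2*6 = 12
q(2) = 2*12 = 24
q(3) = 2*24 = 48
q(4) = 2*48 = 96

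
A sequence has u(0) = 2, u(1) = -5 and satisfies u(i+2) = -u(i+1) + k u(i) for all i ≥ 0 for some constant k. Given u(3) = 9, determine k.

u(2) = 5 + 2k
u(3) = -5 - 7k
So -5 - 7k = 9, giving k = -2.

-2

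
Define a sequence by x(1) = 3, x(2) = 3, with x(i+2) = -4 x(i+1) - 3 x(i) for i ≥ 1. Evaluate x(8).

x(3) = -4·3 - 3·3 = -21
x(4) = -4·(-21) - 3·3 = 75
x(5) = -4·75 - 3·(-21) = -237
x(6) = -4·(-237) - 3·75 = 723
x(7) = -4·723 - 3·(-237) = -2181
x(8) = -4·(-2181) - 3·723 = 6555

6555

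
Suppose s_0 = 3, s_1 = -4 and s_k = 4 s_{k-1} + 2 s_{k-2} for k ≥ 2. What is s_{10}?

s_2 = 4(-4) + 2(3) = -10
s_3 = 4(-10) + 2(-4) = -48
s_4 = 4(-48) + 2(-10) = -212
s_5 = 4(-212) + 2(-48) = -944
s_6 = 4(-944) + 2(-212) = -4200
s_7 = 4(-4200) + 2(-944) = -18688
s_8 = 4(-18688) + 2(-4200) = -83152
s_9 = 4(-83152) + 2(-18688) = -369984
s_{10} = 4(-369984) + 2(-83152) = -1646240

-1646240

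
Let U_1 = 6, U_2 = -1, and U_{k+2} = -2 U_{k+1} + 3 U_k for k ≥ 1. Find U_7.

1280

U_3 = -2·(-1) + 3·6 = 20
U_4 = -2·20 + 3·(-1) = -43
U_5 = -2·(-43) + 3·20 = 146
U_6 = -2·146 + 3·(-43) = -421
U_7 = -2·(-421) + 3·146 = 1280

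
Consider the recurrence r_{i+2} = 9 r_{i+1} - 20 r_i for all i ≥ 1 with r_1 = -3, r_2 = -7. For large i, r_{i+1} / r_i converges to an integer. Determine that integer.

5

The characteristic equation is r^2 - 9r + 20 = 0, which factors as (r - 5)(r - 4) = 0.
So the roots are 5 and 4. Since |5| > |4| and the coefficient of 5^i is non-zero, the ratio tends to 5.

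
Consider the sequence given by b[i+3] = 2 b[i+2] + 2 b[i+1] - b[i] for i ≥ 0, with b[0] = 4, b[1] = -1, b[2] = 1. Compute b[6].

b[3] = 2(1) + 2(-1) - 4 = -4
b[4] = 2(-4) + 2(1) - (-1) = -5
b[5] = 2(-5) + 2(-4) - 1 = -19
b[6] = 2(-19) + 2(-5) - (-4) = -44

-44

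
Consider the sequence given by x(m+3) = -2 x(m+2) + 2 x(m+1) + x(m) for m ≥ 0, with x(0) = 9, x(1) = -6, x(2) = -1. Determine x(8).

x(3) = -2*(-1) + 2*(-6) + 9 = -1
x(4) = -2*(-1) + 2*(-1) + (-6) = -6
x(5) = -2*(-6) + 2*(-1) + (-1) = 9
x(6) = -2*9 + 2*(-6) + (-1) = -31
x(7) = -2*(-31) + 2*9 + (-6) = 74
x(8) = -2*74 + 2*(-31) + 9 = -201

-201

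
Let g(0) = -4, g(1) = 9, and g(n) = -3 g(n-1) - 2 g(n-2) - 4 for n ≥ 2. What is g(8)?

g(2) = -3·9 - 2·(-4) - 4 = -23
g(3) = -3·(-23) - 2·9 - 4 = 47
g(4) = -3·47 - 2·(-23) - 4 = -99
g(5) = -3·(-99) - 2·47 - 4 = 199
g(6) = -3·199 - 2·(-99) - 4 = -403
g(7) = -3·(-403) - 2·199 - 4 = 807
g(8) = -3·807 - 2·(-403) - 4 = -1619

-1619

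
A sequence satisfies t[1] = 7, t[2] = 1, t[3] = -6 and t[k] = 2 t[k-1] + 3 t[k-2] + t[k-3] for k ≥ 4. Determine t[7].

t[4] = 2(-6) + 3(1) + 7 = -2
t[5] = 2(-2) + 3(-6) + 1 = -21
t[6] = 2(-21) + 3(-2) + (-6) = -54
t[7] = 2(-54) + 3(-21) + (-2) = -173

-173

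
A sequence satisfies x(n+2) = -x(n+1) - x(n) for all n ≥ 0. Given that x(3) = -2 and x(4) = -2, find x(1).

Rearranging, x(n-2) = -(x(n) + x(n-1)).
x(2) = -(-2 + (-2)) = 4
x(1) = -(-2 + 4) = -2

-2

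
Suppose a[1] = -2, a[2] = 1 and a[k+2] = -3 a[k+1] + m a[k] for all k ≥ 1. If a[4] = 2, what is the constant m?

a[3] = -3 - 2m
a[4] = 9 + 7m
So 9 + 7m = 2, giving m = -1.

-1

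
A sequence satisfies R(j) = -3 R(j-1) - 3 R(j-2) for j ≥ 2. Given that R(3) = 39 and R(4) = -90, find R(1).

-4

Rearranging, R(j-2) = (R(j) + 3 R(j-1)) / -3.
R(2) = (-90 + 3*39) / -3 = 27/-3 = -9
R(1) = (39 + 3*(-9)) / -3 = 12/-3 = -4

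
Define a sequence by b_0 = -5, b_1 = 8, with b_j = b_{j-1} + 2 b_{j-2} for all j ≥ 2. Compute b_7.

134

b_2 = 8 + 2(-5) = -2
b_3 = (-2) + 2(8) = 14
b_4 = 14 + 2(-2) = 10
b_5 = 10 + 2(14) = 38
b_6 = 38 + 2(10) = 58
b_7 = 58 + 2(38) = 134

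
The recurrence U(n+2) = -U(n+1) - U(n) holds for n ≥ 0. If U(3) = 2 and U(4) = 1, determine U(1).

Rearranging, U(n-2) = -(U(n) + U(n-1)).
U(2) = -(1 + 2) = -3
U(1) = -(2 + (-3)) = 1

1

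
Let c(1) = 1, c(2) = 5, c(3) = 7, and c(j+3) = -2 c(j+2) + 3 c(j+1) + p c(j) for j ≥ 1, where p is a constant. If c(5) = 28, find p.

c(4) = 1 + p
c(5) = 19 + 3p
So 19 + 3p = 28, giving p = 3.

3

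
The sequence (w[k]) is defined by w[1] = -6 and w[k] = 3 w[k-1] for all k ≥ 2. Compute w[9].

-39366

w[2] = 3(-6) = -18
w[3] = 3(-18) = -54
w[4] = 3(-54) = -162
w[5] = 3(-162) = -486
w[6] = 3(-486) = -1458
w[7] = 3(-1458) = -4374
w[8] = 3(-4374) = -13122
w[9] = 3(-13122) = -39366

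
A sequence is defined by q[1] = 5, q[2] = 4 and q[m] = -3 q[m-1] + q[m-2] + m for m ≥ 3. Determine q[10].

q[3] = -3(4) + 5 + 3 = -4
q[4] = -3(-4) + 4 + 4 = 20
q[5] = -3(20) + (-4) + 5 = -59
q[6] = -3(-59) + 20 + 6 = 203
q[7] = -3(203) + (-59) + 7 = -661
q[8] = -3(-661) + 203 + 8 = 2194
q[9] = -3(2194) + (-661) + 9 = -7234
q[10] = -3(-7234) + 2194 + 10 = 23906

23906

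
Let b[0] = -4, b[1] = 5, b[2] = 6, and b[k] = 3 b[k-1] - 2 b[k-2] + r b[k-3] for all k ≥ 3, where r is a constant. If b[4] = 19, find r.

-1

b[3] = 8 - 4r
b[4] = 12 - 7r
So 12 - 7r = 19, giving r = -1.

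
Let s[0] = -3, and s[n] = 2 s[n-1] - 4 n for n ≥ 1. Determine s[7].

-1372

s[1] = 2·(-3) - 4 = -10
s[2] = 2·(-10) - 8 = -28
s[3] = 2·(-28) - 12 = -68
s[4] = 2·(-68) - 16 = -152
s[5] = 2·(-152) - 20 = -324
s[6] = 2·(-324) - 24 = -672
s[7] = 2·(-672) - 28 = -1372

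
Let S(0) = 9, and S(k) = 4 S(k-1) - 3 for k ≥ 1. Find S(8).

524289

S(1) = 4*9 - 3 = 33
S(2) = 4*33 - 3 = 129
S(3) = 4*129 - 3 = 513
S(4) = 4*513 - 3 = 2049
S(5) = 4*2049 - 3 = 8193
S(6) = 4*8193 - 3 = 32769
S(7) = 4*32769 - 3 = 131073
S(8) = 4*131073 - 3 = 524289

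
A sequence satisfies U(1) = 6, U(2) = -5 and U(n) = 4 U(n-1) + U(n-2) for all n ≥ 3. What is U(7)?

-4630

U(3) = 4·(-5) + 6 = -14
U(4) = 4·(-14) + (-5) = -61
U(5) = 4·(-61) + (-14) = -258
U(6) = 4·(-258) + (-61) = -1093
U(7) = 4·(-1093) + (-258) = -4630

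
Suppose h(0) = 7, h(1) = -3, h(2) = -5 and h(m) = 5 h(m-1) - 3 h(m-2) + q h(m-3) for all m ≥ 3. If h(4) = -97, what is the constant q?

-1

h(3) = -16 + 7q
h(4) = -65 + 32q
So -65 + 32q = -97, giving q = -1.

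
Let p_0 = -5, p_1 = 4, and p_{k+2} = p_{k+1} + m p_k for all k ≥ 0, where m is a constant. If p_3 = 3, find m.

1

p_2 = 4 - 5m
p_3 = 4 - m
So 4 - m = 3, giving m = 1.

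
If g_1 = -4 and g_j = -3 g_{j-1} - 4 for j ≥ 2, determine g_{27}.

-7625597484988

The fixed point is -4/(1 + 3) = -1, so g_j + 1 = -3(g_{j-1} + 1).
Hence g_j = -3·(-3)^{j-1} - 1.
g_{27} = -3·(-3)^{26} - 1 = -3·2541865828329 - 1 = -7625597484988.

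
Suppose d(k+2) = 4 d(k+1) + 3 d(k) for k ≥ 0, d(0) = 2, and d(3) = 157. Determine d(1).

7

Let d(1) = w.
d(2) = 6 + 4w
d(3) = 24 + 19w
So 24 + 19w = 157, giving w = 7.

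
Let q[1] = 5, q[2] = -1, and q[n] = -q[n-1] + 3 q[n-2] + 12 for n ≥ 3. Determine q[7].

q[3] = -(-1) + 3(5) + 12 = 28
q[4] = -28 + 3(-1) + 12 = -19
q[5] = -(-19) + 3(28) + 12 = 115
q[6] = -115 + 3(-19) + 12 = -160
q[7] = -(-160) + 3(115) + 12 = 517

517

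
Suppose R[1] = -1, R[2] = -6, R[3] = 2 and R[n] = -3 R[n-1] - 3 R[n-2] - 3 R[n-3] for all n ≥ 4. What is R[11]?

R[4] = -3*2 - 3*(-6) - 3*(-1) = 15
R[5] = -3*15 - 3*2 - 3*(-6) = -33
R[6] = -3*(-33) - 3*15 - 3*2 = 48
R[7] = -3*48 - 3*(-33) - 3*15 = -90
R[8] = -3*(-90) - 3*48 - 3*(-33) = 225
R[9] = -3*225 - 3*(-90) - 3*48 = -549
R[10] = -3*(-549) - 3*225 - 3*(-90) = 1242
R[11] = -3*1242 - 3*(-549) - 3*225 = -2754

-2754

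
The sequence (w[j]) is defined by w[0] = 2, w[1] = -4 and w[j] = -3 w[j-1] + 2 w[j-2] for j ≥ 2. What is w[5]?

w[2] = -3(-4) + 2(2) = 16
w[3] = -3(16) + 2(-4) = -56
w[4] = -3(-56) + 2(16) = 200
w[5] = -3(200) + 2(-56) = -712

-712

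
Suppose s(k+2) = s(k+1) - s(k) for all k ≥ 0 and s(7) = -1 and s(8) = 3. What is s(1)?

-1

Rearranging, s(k-2) = -(s(k) - s(k-1)).
s(6) = -(3 - (-1)) = -4
s(5) = -(-1 - (-4)) = -3
s(4) = -(-4 - (-3)) = 1
s(3) = -(-3 - 1) = 4
s(2) = -(1 - 4) = 3
s(1) = -(4 - 3) = -1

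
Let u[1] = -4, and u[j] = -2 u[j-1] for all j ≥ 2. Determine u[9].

-1024

u[2] = -2*(-4) = 8
u[3] = -2*8 = -16
u[4] = -2*(-16) = 32
u[5] = -2*32 = -64
u[6] = -2*(-64) = 128
u[7] = -2*128 = -256
u[8] = -2*(-256) = 512
u[9] = -2*512 = -1024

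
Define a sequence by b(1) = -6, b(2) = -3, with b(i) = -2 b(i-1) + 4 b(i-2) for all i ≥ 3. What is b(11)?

b(3) = -2(-3) + 4(-6) = -18
b(4) = -2(-18) + 4(-3) = 24
b(5) = -2(24) + 4(-18) = -120
b(6) = -2(-120) + 4(24) = 336
b(7) = -2(336) + 4(-120) = -1152
b(8) = -2(-1152) + 4(336) = 3648
b(9) = -2(3648) + 4(-1152) = -11904
b(10) = -2(-11904) + 4(3648) = 38400
b(11) = -2(38400) + 4(-11904) = -124416

-124416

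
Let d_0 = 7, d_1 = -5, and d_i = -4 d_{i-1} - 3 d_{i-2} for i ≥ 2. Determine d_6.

-721

d_2 = -4·(-5) - 3·7 = -1
d_3 = -4·(-1) - 3·(-5) = 19
d_4 = -4·19 - 3·(-1) = -73
d_5 = -4·(-73) - 3·19 = 235
d_6 = -4·235 - 3·(-73) = -721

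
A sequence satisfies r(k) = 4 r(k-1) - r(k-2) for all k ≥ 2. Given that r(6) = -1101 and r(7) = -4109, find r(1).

Rearranging, r(k-2) = -(r(k) - 4 r(k-1)).
r(5) = -(-4109 - 4*(-1101)) = -295
r(4) = -(-1101 - 4*(-295)) = -79
r(3) = -(-295 - 4*(-79)) = -21
r(2) = -(-79 - 4*(-21)) = -5
r(1) = -(-21 - 4*(-5)) = 1

1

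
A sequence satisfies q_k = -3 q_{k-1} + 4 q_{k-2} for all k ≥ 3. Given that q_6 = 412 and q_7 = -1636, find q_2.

4

Rearranging, q_{k-2} = (q_k + 3 q_{k-1}) / 4.
q_5 = (-1636 + 3·412) / 4 = -400/4 = -100
q_4 = (412 + 3·(-100)) / 4 = 112/4 = 28
q_3 = (-100 + 3·28) / 4 = -16/4 = -4
q_2 = (28 + 3·(-4)) / 4 = 16/4 = 4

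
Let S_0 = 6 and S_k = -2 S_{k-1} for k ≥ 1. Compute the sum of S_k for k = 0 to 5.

S_1 = -2(6) = -12
S_2 = -2(-12) = 24
S_3 = -2(24) = -48
S_4 = -2(-48) = 96
S_5 = -2(96) = -192
Sum = 6 + (-12) + 24 + (-48) + 96 + (-192) = -126

-126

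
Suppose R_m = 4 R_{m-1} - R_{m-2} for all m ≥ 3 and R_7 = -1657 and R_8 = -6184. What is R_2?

Rearranging, R_{m-2} = -(R_m - 4 R_{m-1}).
R_6 = -(-6184 - 4·(-1657)) = -444
R_5 = -(-1657 - 4·(-444)) = -119
R_4 = -(-444 - 4·(-119)) = -32
R_3 = -(-119 - 4·(-32)) = -9
R_2 = -(-32 - 4·(-9)) = -4

-4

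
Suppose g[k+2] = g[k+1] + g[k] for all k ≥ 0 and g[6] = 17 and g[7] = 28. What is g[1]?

Rearranging, g[k-2] = g[k] - g[k-1].
g[5] = 28 - 17 = 11
g[4] = 17 - 11 = 6
g[3] = 11 - 6 = 5
g[2] = 6 - 5 = 1
g[1] = 5 - 1 = 4

4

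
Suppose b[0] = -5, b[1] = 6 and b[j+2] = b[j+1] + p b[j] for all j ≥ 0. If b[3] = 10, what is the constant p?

4

b[2] = 6 - 5p
b[3] = 6 + p
So 6 + p = 10, giving p = 4.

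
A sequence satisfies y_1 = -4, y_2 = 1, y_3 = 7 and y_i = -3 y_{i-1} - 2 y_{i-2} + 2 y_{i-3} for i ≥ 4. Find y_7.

277

y_4 = -3(7) - 2(1) + 2(-4) = -31
y_5 = -3(-31) - 2(7) + 2(1) = 81
y_6 = -3(81) - 2(-31) + 2(7) = -167
y_7 = -3(-167) - 2(81) + 2(-31) = 277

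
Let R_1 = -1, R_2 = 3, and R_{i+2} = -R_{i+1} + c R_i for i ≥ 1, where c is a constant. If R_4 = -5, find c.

R_3 = -3 - c
R_4 = 3 + 4c
So 3 + 4c = -5, giving c = -2.

-2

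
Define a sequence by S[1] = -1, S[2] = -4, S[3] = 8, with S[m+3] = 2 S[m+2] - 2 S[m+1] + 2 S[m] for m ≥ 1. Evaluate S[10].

136

S[4] = 2*8 - 2*(-4) + 2*(-1) = 22
S[5] = 2*22 - 2*8 + 2*(-4) = 20
S[6] = 2*20 - 2*22 + 2*8 = 12
S[7] = 2*12 - 2*20 + 2*22 = 28
S[8] = 2*28 - 2*12 + 2*20 = 72
S[9] = 2*72 - 2*28 + 2*12 = 112
S[10] = 2*112 - 2*72 + 2*28 = 136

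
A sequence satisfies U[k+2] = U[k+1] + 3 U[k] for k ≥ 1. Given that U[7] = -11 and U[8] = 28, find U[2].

4

Rearranging, U[k-2] = (U[k] - U[k-1]) / 3.
U[6] = (28 - (-11)) / 3 = 39/3 = 13
U[5] = (-11 - 13) / 3 = -24/3 = -8
U[4] = (13 - (-8)) / 3 = 21/3 = 7
U[3] = (-8 - 7) / 3 = -15/3 = -5
U[2] = (7 - (-5)) / 3 = 12/3 = 4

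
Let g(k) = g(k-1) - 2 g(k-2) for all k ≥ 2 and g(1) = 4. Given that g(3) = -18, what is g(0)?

Let g(0) = w.
g(2) = 4 - 2w
g(3) = -4 - 2w
So -4 - 2w = -18, giving w = 7.

7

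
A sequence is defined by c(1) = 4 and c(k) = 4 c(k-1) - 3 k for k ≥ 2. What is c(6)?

c(2) = 4(4) - 6 = 10
c(3) = 4(10) - 9 = 31
c(4) = 4(31) - 12 = 112
c(5) = 4(112) - 15 = 433
c(6) = 4(433) - 18 = 1714

1714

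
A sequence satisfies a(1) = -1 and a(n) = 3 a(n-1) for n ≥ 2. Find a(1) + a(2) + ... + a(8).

-3280

a(2) = 3*(-1) = -3
a(3) = 3*(-3) = -9
a(4) = 3*(-9) = -27
a(5) = 3*(-27) = -81
a(6) = 3*(-81) = -243
a(7) = 3*(-243) = -729
a(8) = 3*(-729) = -2187
Sum = (-1) + (-3) + (-9) + (-27) + (-81) + (-243) + (-729) + (-2187) = -3280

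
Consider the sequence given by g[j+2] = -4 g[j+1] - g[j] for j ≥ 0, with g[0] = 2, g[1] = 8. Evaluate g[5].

1784

g[2] = -4*8 - 2 = -34
g[3] = -4*(-34) - 8 = 128
g[4] = -4*128 - (-34) = -478
g[5] = -4*(-478) - 128 = 1784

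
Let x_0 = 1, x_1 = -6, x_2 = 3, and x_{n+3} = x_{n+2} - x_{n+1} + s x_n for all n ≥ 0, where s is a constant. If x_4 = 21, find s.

-3

x_3 = 9 + s
x_4 = 6 - 5s
So 6 - 5s = 21, giving s = -3.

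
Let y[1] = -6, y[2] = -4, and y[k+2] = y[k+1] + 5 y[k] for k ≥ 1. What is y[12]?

-256214

y[3] = (-4) + 5(-6) = -34
y[4] = (-34) + 5(-4) = -54
y[5] = (-54) + 5(-34) = -224
y[6] = (-224) + 5(-54) = -494
y[7] = (-494) + 5(-224) = -1614
y[8] = (-1614) + 5(-494) = -4084
y[9] = (-4084) + 5(-1614) = -12154
y[10] = (-12154) + 5(-4084) = -32574
y[11] = (-32574) + 5(-12154) = -93344
y[12] = (-93344) + 5(-32574) = -256214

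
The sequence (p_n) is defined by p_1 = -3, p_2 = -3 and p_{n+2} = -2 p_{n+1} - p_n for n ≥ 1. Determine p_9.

45

p_3 = -2*(-3) - (-3) = 9
p_4 = -2*9 - (-3) = -15
p_5 = -2*(-15) - 9 = 21
p_6 = -2*21 - (-15) = -27
p_7 = -2*(-27) - 21 = 33
p_8 = -2*33 - (-27) = -39
p_9 = -2*(-39) - 33 = 45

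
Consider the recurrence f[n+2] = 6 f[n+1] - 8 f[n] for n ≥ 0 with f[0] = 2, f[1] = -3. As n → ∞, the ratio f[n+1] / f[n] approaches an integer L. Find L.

4

The characteristic equation is r^2 - 6r + 8 = 0, which factors as (r - 4)(r - 2) = 0.
So the roots are 4 and 2. Since |4| > |2| and the coefficient of 4^n is non-zero, the ratio tends to 4.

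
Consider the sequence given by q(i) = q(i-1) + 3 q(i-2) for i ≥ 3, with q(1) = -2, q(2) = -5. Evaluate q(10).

-3842

q(3) = (-5) + 3(-2) = -11
q(4) = (-11) + 3(-5) = -26
q(5) = (-26) + 3(-11) = -59
q(6) = (-59) + 3(-26) = -137
q(7) = (-137) + 3(-59) = -314
q(8) = (-314) + 3(-137) = -725
q(9) = (-725) + 3(-314) = -1667
q(10) = (-1667) + 3(-725) = -3842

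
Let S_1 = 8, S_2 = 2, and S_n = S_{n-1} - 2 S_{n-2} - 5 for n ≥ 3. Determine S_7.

S_3 = 2 - 2(8) - 5 = -19
S_4 = (-19) - 2(2) - 5 = -28
S_5 = (-28) - 2(-19) - 5 = 5
S_6 = 5 - 2(-28) - 5 = 56
S_7 = 56 - 2(5) - 5 = 41

41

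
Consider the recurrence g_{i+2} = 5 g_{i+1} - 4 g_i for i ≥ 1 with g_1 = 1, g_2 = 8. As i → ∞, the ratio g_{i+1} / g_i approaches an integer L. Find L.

4

The characteristic equation is r^2 - 5r + 4 = 0, which factors as (r - 4)(r - 1) = 0.
So the roots are 4 and 1. Since |4| > |1| and the coefficient of 4^i is non-zero, the ratio tends to 4.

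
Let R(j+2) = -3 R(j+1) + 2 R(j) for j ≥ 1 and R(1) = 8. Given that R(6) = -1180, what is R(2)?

Let R(2) = y.
R(3) = 16 - 3y
R(4) = -48 + 11y
R(5) = 176 - 39y
R(6) = -624 + 139y
So -624 + 139y = -1180, giving y = -4.

-4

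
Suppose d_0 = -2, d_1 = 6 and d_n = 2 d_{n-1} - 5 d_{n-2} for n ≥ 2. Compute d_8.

2398

d_2 = 2*6 - 5*(-2) = 22
d_3 = 2*22 - 5*6 = 14
d_4 = 2*14 - 5*22 = -82
d_5 = 2*(-82) - 5*14 = -234
d_6 = 2*(-234) - 5*(-82) = -58
d_7 = 2*(-58) - 5*(-234) = 1054
d_8 = 2*1054 - 5*(-58) = 2398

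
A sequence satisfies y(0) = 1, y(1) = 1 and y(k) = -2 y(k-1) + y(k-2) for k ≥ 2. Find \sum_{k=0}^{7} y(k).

72

y(2) = -2*1 + 1 = -1
y(3) = -2*(-1) + 1 = 3
y(4) = -2*3 + (-1) = -7
y(5) = -2*(-7) + 3 = 17
y(6) = -2*17 + (-7) = -41
y(7) = -2*(-41) + 17 = 99
Sum = 1 + 1 + (-1) + 3 + (-7) + 17 + (-41) + 99 = 72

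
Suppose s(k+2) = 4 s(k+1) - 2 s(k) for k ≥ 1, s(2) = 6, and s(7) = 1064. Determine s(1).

Let s(1) = z.
s(3) = 24 - 2z
s(4) = 84 - 8z
s(5) = 288 - 28z
s(6) = 984 - 96z
s(7) = 3360 - 328z
So 3360 - 328z = 1064, giving z = 7.

7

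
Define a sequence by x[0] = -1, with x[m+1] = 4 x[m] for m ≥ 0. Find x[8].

x[1] = 4·(-1) = -4
x[2] = 4·(-4) = -16
x[3] = 4·(-16) = -64
x[4] = 4·(-64) = -256
x[5] = 4·(-256) = -1024
x[6] = 4·(-1024) = -4096
x[7] = 4·(-4096) = -16384
x[8] = 4·(-16384) = -65536

-65536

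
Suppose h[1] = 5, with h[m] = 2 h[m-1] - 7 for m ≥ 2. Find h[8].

h[2] = 2*5 - 7 = 3
h[3] = 2*3 - 7 = -1
h[4] = 2*(-1) - 7 = -9
h[5] = 2*(-9) - 7 = -25
h[6] = 2*(-25) - 7 = -57
h[7] = 2*(-57) - 7 = -121
h[8] = 2*(-121) - 7 = -249

-249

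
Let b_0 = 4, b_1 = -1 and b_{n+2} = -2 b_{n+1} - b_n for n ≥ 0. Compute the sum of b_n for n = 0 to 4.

b_2 = -2·(-1) - 4 = -2
b_3 = -2·(-2) - (-1) = 5
b_4 = -2·5 - (-2) = -8
Sum = 4 + (-1) + (-2) + 5 + (-8) = -2

-2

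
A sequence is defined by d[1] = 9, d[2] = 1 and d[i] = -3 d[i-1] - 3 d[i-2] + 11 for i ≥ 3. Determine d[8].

17

d[3] = -3(1) - 3(9) + 11 = -19
d[4] = -3(-19) - 3(1) + 11 = 65
d[5] = -3(65) - 3(-19) + 11 = -127
d[6] = -3(-127) - 3(65) + 11 = 197
d[7] = -3(197) - 3(-127) + 11 = -199
d[8] = -3(-199) - 3(197) + 11 = 17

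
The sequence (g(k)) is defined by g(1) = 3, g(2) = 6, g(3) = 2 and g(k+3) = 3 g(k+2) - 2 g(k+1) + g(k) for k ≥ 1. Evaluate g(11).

g(4) = 3*2 - 2*6 + 3 = -3
g(5) = 3*(-3) - 2*2 + 6 = -7
g(6) = 3*(-7) - 2*(-3) + 2 = -13
g(7) = 3*(-13) - 2*(-7) + (-3) = -28
g(8) = 3*(-28) - 2*(-13) + (-7) = -65
g(9) = 3*(-65) - 2*(-28) + (-13) = -152
g(10) = 3*(-152) - 2*(-65) + (-28) = -354
g(11) = 3*(-354) - 2*(-152) + (-65) = -823

-823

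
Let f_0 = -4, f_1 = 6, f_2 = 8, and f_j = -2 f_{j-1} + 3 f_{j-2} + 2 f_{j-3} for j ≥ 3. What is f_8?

2496

f_3 = -2*8 + 3*6 + 2*(-4) = -6
f_4 = -2*(-6) + 3*8 + 2*6 = 48
f_5 = -2*48 + 3*(-6) + 2*8 = -98
f_6 = -2*(-98) + 3*48 + 2*(-6) = 328
f_7 = -2*328 + 3*(-98) + 2*48 = -854
f_8 = -2*(-854) + 3*328 + 2*(-98) = 2496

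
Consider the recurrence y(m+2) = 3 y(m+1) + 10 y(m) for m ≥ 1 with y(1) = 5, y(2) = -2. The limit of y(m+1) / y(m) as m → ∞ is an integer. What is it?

The characteristic equation is r^2 - 3r - 10 = 0, which factors as (r - 5)(r + 2) = 0.
So the roots are 5 and -2. Since |5| > |-2| and the coefficient of 5^m is non-zero, the ratio tends to 5.

5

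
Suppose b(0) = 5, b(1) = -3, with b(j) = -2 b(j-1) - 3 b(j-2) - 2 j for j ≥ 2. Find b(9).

b(2) = -2·(-3) - 3·5 - 4 = -13
b(3) = -2·(-13) - 3·(-3) - 6 = 29
b(4) = -2·29 - 3·(-13) - 8 = -27
b(5) = -2·(-27) - 3·29 - 10 = -43
b(6) = -2·(-43) - 3·(-27) - 12 = 155
b(7) = -2·155 - 3·(-43) - 14 = -195
b(8) = -2·(-195) - 3·155 - 16 = -91
b(9) = -2·(-91) - 3·(-195) - 18 = 749

749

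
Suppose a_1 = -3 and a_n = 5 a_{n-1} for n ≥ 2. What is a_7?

a_2 = 5(-3) = -15
a_3 = 5(-15) = -75
a_4 = 5(-75) = -375
a_5 = 5(-375) = -1875
a_6 = 5(-1875) = -9375
a_7 = 5(-9375) = -46875

-46875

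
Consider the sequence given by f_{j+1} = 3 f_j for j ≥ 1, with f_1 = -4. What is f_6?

-972

f_2 = 3·(-4) = -12
f_3 = 3·(-12) = -36
f_4 = 3·(-36) = -108
f_5 = 3·(-108) = -324
f_6 = 3·(-324) = -972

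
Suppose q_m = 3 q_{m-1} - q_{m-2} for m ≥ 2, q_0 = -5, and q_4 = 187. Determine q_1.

7

Let q_1 = y.
q_2 = 5 + 3y
q_3 = 15 + 8y
q_4 = 40 + 21y
So 40 + 21y = 187, giving y = 7.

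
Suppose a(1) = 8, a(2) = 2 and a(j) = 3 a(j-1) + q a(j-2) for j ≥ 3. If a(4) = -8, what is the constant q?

a(3) = 6 + 8q
a(4) = 18 + 26q
So 18 + 26q = -8, giving q = -1.

-1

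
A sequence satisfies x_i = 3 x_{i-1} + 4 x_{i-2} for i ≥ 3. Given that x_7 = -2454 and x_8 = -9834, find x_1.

Rearranging, x_{i-2} = (x_i - 3 x_{i-1}) / 4.
x_6 = (-9834 - 3·(-2454)) / 4 = -2472/4 = -618
x_5 = (-2454 - 3·(-618)) / 4 = -600/4 = -150
x_4 = (-618 - 3·(-150)) / 4 = -168/4 = -42
x_3 = (-150 - 3·(-42)) / 4 = -24/4 = -6
x_2 = (-42 - 3·(-6)) / 4 = -24/4 = -6
x_1 = (-6 - 3·(-6)) / 4 = 12/4 = 3

3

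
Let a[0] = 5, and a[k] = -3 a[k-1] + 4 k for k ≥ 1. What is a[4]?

a[1] = -3(5) + 4 = -11
a[2] = -3(-11) + 8 = 41
a[3] = -3(41) + 12 = -111
a[4] = -3(-111) + 16 = 349

349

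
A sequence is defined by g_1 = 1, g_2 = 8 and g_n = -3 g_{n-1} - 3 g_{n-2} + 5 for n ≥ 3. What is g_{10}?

g_3 = -3·8 - 3·1 + 5 = -22
g_4 = -3·(-22) - 3·8 + 5 = 47
g_5 = -3·47 - 3·(-22) + 5 = -70
g_6 = -3·(-70) - 3·47 + 5 = 74
g_7 = -3·74 - 3·(-70) + 5 = -7
g_8 = -3·(-7) - 3·74 + 5 = -196
g_9 = -3·(-196) - 3·(-7) + 5 = 614
g_{10} = -3·614 - 3·(-196) + 5 = -1249

-1249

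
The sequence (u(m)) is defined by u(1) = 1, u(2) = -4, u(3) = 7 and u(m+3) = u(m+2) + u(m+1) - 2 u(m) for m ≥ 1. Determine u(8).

u(4) = 7 + (-4) - 2*1 = 1
u(5) = 1 + 7 - 2*(-4) = 16
u(6) = 16 + 1 - 2*7 = 3
u(7) = 3 + 16 - 2*1 = 17
u(8) = 17 + 3 - 2*16 = -12

-12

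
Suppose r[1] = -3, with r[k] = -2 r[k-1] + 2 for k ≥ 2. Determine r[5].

-58

r[2] = -2(-3) + 2 = 8
r[3] = -2(8) + 2 = -14
r[4] = -2(-14) + 2 = 30
r[5] = -2(30) + 2 = -58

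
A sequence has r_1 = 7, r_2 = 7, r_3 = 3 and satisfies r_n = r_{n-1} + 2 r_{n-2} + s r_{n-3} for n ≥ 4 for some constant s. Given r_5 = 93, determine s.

r_4 = 17 + 7s
r_5 = 23 + 14s
So 23 + 14s = 93, giving s = 5.

5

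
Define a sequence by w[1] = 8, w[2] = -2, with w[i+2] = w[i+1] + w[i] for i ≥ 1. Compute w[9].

w[3] = (-2) + 8 = 6
w[4] = 6 + (-2) = 4
w[5] = 4 + 6 = 10
w[6] = 10 + 4 = 14
w[7] = 14 + 10 = 24
w[8] = 24 + 14 = 38
w[9] = 38 + 24 = 62

62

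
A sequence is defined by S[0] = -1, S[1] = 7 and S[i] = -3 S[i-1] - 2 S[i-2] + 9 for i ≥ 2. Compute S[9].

1537

S[2] = -3·7 - 2·(-1) + 9 = -10
S[3] = -3·(-10) - 2·7 + 9 = 25
S[4] = -3·25 - 2·(-10) + 9 = -46
S[5] = -3·(-46) - 2·25 + 9 = 97
S[6] = -3·97 - 2·(-46) + 9 = -190
S[7] = -3·(-190) - 2·97 + 9 = 385
S[8] = -3·385 - 2·(-190) + 9 = -766
S[9] = -3·(-766) - 2·385 + 9 = 1537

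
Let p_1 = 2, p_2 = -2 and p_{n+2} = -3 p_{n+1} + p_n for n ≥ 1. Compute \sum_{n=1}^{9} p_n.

p_3 = -3(-2) + 2 = 8
p_4 = -3(8) + (-2) = -26
p_5 = -3(-26) + 8 = 86
p_6 = -3(86) + (-26) = -284
p_7 = -3(-284) + 86 = 938
p_8 = -3(938) + (-284) = -3098
p_9 = -3(-3098) + 938 = 10232
Sum = 2 + (-2) + 8 + (-26) + 86 + (-284) + 938 + (-3098) + 10232 = 7856

7856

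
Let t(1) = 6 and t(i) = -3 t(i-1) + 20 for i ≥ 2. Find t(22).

-10460353198

The fixed point is 20/(1 + 3) = 5, so t(i) - 5 = -3(t(i-1) - 5).
Hence t(i) = 1·(-3)^{i-1} + 5.
t(22) = 1·(-3)^{21} + 5 = 1·-10460353203 + 5 = -10460353198.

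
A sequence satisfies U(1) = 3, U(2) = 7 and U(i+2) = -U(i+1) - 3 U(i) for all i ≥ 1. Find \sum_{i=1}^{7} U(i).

U(3) = -7 - 3(3) = -16
U(4) = -(-16) - 3(7) = -5
U(5) = -(-5) - 3(-16) = 53
U(6) = -53 - 3(-5) = -38
U(7) = -(-38) - 3(53) = -121
Sum = 3 + 7 + (-16) + (-5) + 53 + (-38) + (-121) = -117

-117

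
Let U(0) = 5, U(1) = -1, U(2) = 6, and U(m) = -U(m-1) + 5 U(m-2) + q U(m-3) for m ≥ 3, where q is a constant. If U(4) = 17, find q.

4

U(3) = -11 + 5q
U(4) = 41 - 6q
So 41 - 6q = 17, giving q = 4.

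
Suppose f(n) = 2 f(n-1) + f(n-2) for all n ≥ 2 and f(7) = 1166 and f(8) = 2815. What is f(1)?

Rearranging, f(n-2) = f(n) - 2 f(n-1).
f(6) = 2815 - 2·1166 = 483
f(5) = 1166 - 2·483 = 200
f(4) = 483 - 2·200 = 83
f(3) = 200 - 2·83 = 34
f(2) = 83 - 2·34 = 15
f(1) = 34 - 2·15 = 4

4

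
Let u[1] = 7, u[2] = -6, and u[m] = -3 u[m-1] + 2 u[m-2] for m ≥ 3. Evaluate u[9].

62356

u[3] = -3(-6) + 2(7) = 32
u[4] = -3(32) + 2(-6) = -108
u[5] = -3(-108) + 2(32) = 388
u[6] = -3(388) + 2(-108) = -1380
u[7] = -3(-1380) + 2(388) = 4916
u[8] = -3(4916) + 2(-1380) = -17508
u[9] = -3(-17508) + 2(4916) = 62356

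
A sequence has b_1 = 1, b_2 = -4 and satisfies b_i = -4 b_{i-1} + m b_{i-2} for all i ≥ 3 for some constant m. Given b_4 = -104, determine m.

5

b_3 = 16 + m
b_4 = -64 - 8m
So -64 - 8m = -104, giving m = 5.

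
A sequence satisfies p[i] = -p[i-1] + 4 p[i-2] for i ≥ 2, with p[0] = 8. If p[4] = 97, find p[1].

7

Let p[1] = z.
p[2] = 32 - z
p[3] = -32 + 5z
p[4] = 160 - 9z
So 160 - 9z = 97, giving z = 7.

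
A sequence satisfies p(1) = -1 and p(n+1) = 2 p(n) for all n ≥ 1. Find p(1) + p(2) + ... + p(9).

-511

p(2) = 2*(-1) = -2
p(3) = 2*(-2) = -4
p(4) = 2*(-4) = -8
p(5) = 2*(-8) = -16
p(6) = 2*(-16) = -32
p(7) = 2*(-32) = -64
p(8) = 2*(-64) = -128
p(9) = 2*(-128) = -256
Sum = (-1) + (-2) + (-4) + (-8) + (-16) + (-32) + (-64) + (-128) + (-256) = -511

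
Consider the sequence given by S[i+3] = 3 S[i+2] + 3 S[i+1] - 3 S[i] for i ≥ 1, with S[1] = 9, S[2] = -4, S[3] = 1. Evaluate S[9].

-17595

S[4] = 3(1) + 3(-4) - 3(9) = -36
S[5] = 3(-36) + 3(1) - 3(-4) = -93
S[6] = 3(-93) + 3(-36) - 3(1) = -390
S[7] = 3(-390) + 3(-93) - 3(-36) = -1341
S[8] = 3(-1341) + 3(-390) - 3(-93) = -4914
S[9] = 3(-4914) + 3(-1341) - 3(-390) = -17595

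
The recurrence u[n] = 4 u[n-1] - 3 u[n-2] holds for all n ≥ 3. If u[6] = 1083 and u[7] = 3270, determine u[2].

Rearranging, u[n-2] = (u[n] - 4 u[n-1]) / -3.
u[5] = (3270 - 4*1083) / -3 = -1062/-3 = 354
u[4] = (1083 - 4*354) / -3 = -333/-3 = 111
u[3] = (354 - 4*111) / -3 = -90/-3 = 30
u[2] = (111 - 4*30) / -3 = -9/-3 = 3

3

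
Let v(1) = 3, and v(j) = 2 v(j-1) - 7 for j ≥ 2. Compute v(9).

v(2) = 2(3) - 7 = -1
v(3) = 2(-1) - 7 = -9
v(4) = 2(-9) - 7 = -25
v(5) = 2(-25) - 7 = -57
v(6) = 2(-57) - 7 = -121
v(7) = 2(-121) - 7 = -249
v(8) = 2(-249) - 7 = -505
v(9) = 2(-505) - 7 = -1017

-1017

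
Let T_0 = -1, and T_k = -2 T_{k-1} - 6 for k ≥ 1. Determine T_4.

T_1 = -2*(-1) - 6 = -4
T_2 = -2*(-4) - 6 = 2
T_3 = -2*2 - 6 = -10
T_4 = -2*(-10) - 6 = 14

14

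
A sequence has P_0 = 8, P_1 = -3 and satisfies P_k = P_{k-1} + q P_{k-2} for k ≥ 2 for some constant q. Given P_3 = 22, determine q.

P_2 = -3 + 8q
P_3 = -3 + 5q
So -3 + 5q = 22, giving q = 5.

5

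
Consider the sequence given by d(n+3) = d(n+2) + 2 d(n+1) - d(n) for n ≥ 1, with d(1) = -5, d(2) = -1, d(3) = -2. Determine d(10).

d(4) = (-2) + 2*(-1) - (-5) = 1
d(5) = 1 + 2*(-2) - (-1) = -2
d(6) = (-2) + 2*1 - (-2) = 2
d(7) = 2 + 2*(-2) - 1 = -3
d(8) = (-3) + 2*2 - (-2) = 3
d(9) = 3 + 2*(-3) - 2 = -5
d(10) = (-5) + 2*3 - (-3) = 4

4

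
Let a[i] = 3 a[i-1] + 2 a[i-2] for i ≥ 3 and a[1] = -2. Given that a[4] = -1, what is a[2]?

1

Let a[2] = z.
a[3] = -4 + 3z
a[4] = -12 + 11z
So -12 + 11z = -1, giving z = 1.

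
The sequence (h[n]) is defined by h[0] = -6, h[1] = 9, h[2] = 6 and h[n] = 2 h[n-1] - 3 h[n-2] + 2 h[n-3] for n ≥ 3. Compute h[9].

-279

h[3] = 2·6 - 3·9 + 2·(-6) = -27
h[4] = 2·(-27) - 3·6 + 2·9 = -54
h[5] = 2·(-54) - 3·(-27) + 2·6 = -15
h[6] = 2·(-15) - 3·(-54) + 2·(-27) = 78
h[7] = 2·78 - 3·(-15) + 2·(-54) = 93
h[8] = 2·93 - 3·78 + 2·(-15) = -78
h[9] = 2·(-78) - 3·93 + 2·78 = -279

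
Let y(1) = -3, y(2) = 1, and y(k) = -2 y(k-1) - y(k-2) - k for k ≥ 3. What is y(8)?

-5

y(3) = -2(1) - (-3) - 3 = -2
y(4) = -2(-2) - 1 - 4 = -1
y(5) = -2(-1) - (-2) - 5 = -1
y(6) = -2(-1) - (-1) - 6 = -3
y(7) = -2(-3) - (-1) - 7 = 0
y(8) = -2(0) - (-3) - 8 = -5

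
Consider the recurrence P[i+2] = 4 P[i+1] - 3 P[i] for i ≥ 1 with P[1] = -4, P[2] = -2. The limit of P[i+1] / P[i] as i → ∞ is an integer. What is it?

3

The characteristic equation is r^2 - 4r + 3 = 0, which factors as (r - 3)(r - 1) = 0.
So the roots are 3 and 1. Since |3| > |1| and the coefficient of 3^i is non-zero, the ratio tends to 3.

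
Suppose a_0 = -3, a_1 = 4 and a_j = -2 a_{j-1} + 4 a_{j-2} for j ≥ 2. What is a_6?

a_2 = -2(4) + 4(-3) = -20
a_3 = -2(-20) + 4(4) = 56
a_4 = -2(56) + 4(-20) = -192
a_5 = -2(-192) + 4(56) = 608
a_6 = -2(608) + 4(-192) = -1984

-1984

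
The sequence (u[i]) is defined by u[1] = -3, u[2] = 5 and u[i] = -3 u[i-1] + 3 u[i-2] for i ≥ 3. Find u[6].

u[3] = -3·5 + 3·(-3) = -24
u[4] = -3·(-24) + 3·5 = 87
u[5] = -3·87 + 3·(-24) = -333
u[6] = -3·(-333) + 3·87 = 1260

1260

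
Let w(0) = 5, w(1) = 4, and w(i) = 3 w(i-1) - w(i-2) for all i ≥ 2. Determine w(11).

w(2) = 3·4 - 5 = 7
w(3) = 3·7 - 4 = 17
w(4) = 3·17 - 7 = 44
w(5) = 3·44 - 17 = 115
w(6) = 3·115 - 44 = 301
w(7) = 3·301 - 115 = 788
w(8) = 3·788 - 301 = 2063
w(9) = 3·2063 - 788 = 5401
w(10) = 3·5401 - 2063 = 14140
w(11) = 3·14140 - 5401 = 37019

37019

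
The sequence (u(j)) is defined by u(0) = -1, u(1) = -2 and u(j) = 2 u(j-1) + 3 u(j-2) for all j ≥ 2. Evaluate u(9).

u(2) = 2·(-2) + 3·(-1) = -7
u(3) = 2·(-7) + 3·(-2) = -20
u(4) = 2·(-20) + 3·(-7) = -61
u(5) = 2·(-61) + 3·(-20) = -182
u(6) = 2·(-182) + 3·(-61) = -547
u(7) = 2·(-547) + 3·(-182) = -1640
u(8) = 2·(-1640) + 3·(-547) = -4921
u(9) = 2·(-4921) + 3·(-1640) = -14762

-14762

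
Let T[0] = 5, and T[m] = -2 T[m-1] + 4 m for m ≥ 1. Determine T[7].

T[1] = -2(5) + 4 = -6
T[2] = -2(-6) + 8 = 20
T[3] = -2(20) + 12 = -28
T[4] = -2(-28) + 16 = 72
T[5] = -2(72) + 20 = -124
T[6] = -2(-124) + 24 = 272
T[7] = -2(272) + 28 = -516

-516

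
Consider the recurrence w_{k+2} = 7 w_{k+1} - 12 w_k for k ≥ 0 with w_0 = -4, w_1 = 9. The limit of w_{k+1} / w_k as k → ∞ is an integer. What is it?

The characteristic equation is r^2 - 7r + 12 = 0, which factors as (r - 4)(r - 3) = 0.
So the roots are 4 and 3. Since |4| > |3| and the coefficient of 4^k is non-zero, the ratio tends to 4.

4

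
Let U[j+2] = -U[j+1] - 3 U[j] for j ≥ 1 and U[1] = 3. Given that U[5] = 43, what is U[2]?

5

Let U[2] = z.
U[3] = -9 - z
U[4] = 9 - 2z
U[5] = 18 + 5z
So 18 + 5z = 43, giving z = 5.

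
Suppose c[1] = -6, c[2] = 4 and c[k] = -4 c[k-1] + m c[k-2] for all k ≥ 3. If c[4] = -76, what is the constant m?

c[3] = -16 - 6m
c[4] = 64 + 28m
So 64 + 28m = -76, giving m = -5.

-5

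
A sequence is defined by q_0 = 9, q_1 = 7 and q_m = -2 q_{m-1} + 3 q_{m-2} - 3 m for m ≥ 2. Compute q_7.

q_2 = -2·7 + 3·9 - 6 = 7
q_3 = -2·7 + 3·7 - 9 = -2
q_4 = -2·(-2) + 3·7 - 12 = 13
q_5 = -2·13 + 3·(-2) - 15 = -47
q_6 = -2·(-47) + 3·13 - 18 = 115
q_7 = -2·115 + 3·(-47) - 21 = -392

-392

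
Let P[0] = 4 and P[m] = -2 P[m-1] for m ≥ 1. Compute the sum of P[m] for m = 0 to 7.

P[1] = -2(4) = -8
P[2] = -2(-8) = 16
P[3] = -2(16) = -32
P[4] = -2(-32) = 64
P[5] = -2(64) = -128
P[6] = -2(-128) = 256
P[7] = -2(256) = -512
Sum = 4 + (-8) + 16 + (-32) + 64 + (-128) + 256 + (-512) = -340

-340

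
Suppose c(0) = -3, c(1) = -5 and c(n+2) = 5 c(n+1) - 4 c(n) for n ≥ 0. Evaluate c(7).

c(2) = 5·(-5) - 4·(-3) = -13
c(3) = 5·(-13) - 4·(-5) = -45
c(4) = 5·(-45) - 4·(-13) = -173
c(5) = 5·(-173) - 4·(-45) = -685
c(6) = 5·(-685) - 4·(-173) = -2733
c(7) = 5·(-2733) - 4·(-685) = -10925

-10925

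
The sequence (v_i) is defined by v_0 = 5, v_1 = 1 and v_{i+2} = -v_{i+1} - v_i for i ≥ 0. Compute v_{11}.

v_2 = -1 - 5 = -6
v_3 = -(-6) - 1 = 5
v_4 = -5 - (-6) = 1
v_5 = -1 - 5 = -6
v_6 = -(-6) - 1 = 5
v_7 = -5 - (-6) = 1
v_8 = -1 - 5 = -6
v_9 = -(-6) - 1 = 5
v_{10} = -5 - (-6) = 1
v_{11} = -1 - 5 = -6

-6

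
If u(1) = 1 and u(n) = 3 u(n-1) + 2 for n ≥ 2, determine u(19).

The fixed point is 2/(1 - 3) = -1, so u(n) + 1 = 3(u(n-1) + 1).
Hence u(n) = 2·3^{n-1} - 1.
u(19) = 2·3^{18} - 1 = 2·387420489 - 1 = 774840977.

774840977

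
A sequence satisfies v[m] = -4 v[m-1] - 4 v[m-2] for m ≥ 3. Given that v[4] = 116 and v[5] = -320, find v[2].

7

Rearranging, v[m-2] = (v[m] + 4 v[m-1]) / -4.
v[3] = (-320 + 4*116) / -4 = 144/-4 = -36
v[2] = (116 + 4*(-36)) / -4 = -28/-4 = 7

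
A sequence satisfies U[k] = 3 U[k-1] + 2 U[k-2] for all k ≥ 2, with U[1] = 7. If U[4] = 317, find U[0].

Let U[0] = w.
U[2] = 21 + 2w
U[3] = 77 + 6w
U[4] = 273 + 22w
So 273 + 22w = 317, giving w = 2.

2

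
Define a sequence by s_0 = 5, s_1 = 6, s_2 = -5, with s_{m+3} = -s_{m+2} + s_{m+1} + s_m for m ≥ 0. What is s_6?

-25

s_3 = -(-5) + 6 + 5 = 16
s_4 = -16 + (-5) + 6 = -15
s_5 = -(-15) + 16 + (-5) = 26
s_6 = -26 + (-15) + 16 = -25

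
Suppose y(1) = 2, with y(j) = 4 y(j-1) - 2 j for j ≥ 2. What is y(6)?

460

y(2) = 4*2 - 4 = 4
y(3) = 4*4 - 6 = 10
y(4) = 4*10 - 8 = 32
y(5) = 4*32 - 10 = 118
y(6) = 4*118 - 12 = 460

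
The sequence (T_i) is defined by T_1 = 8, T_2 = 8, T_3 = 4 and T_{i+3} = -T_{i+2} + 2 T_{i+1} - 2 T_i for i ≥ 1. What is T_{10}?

T_4 = -4 + 2(8) - 2(8) = -4
T_5 = -(-4) + 2(4) - 2(8) = -4
T_6 = -(-4) + 2(-4) - 2(4) = -12
T_7 = -(-12) + 2(-4) - 2(-4) = 12
T_8 = -12 + 2(-12) - 2(-4) = -28
T_9 = -(-28) + 2(12) - 2(-12) = 76
T_{10} = -76 + 2(-28) - 2(12) = -156

-156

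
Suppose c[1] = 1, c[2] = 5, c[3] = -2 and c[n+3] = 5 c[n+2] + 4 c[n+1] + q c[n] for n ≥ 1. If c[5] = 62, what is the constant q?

2

c[4] = 10 + q
c[5] = 42 + 10q
So 42 + 10q = 62, giving q = 2.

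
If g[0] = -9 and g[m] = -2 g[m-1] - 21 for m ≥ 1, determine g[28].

The fixed point is -21/(1 + 2) = -7, so g[m] + 7 = -2(g[m-1] + 7).
Hence g[m] = -2·(-2)^m - 7.
g[28] = -2·(-2)^{28} - 7 = -2·268435456 - 7 = -536870919.

-536870919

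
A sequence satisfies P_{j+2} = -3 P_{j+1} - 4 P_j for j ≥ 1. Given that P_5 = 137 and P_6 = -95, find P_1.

-7

Rearranging, P_{j-2} = (P_j + 3 P_{j-1}) / -4.
P_4 = (-95 + 3·137) / -4 = 316/-4 = -79
P_3 = (137 + 3·(-79)) / -4 = -100/-4 = 25
P_2 = (-79 + 3·25) / -4 = -4/-4 = 1
P_1 = (25 + 3·1) / -4 = 28/-4 = -7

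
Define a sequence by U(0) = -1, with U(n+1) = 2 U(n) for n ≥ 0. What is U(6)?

-64

U(1) = 2*(-1) = -2
U(2) = 2*(-2) = -4
U(3) = 2*(-4) = -8
U(4) = 2*(-8) = -16
U(5) = 2*(-16) = -32
U(6) = 2*(-32) = -64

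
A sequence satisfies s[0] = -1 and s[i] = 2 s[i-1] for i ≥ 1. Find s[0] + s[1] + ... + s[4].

s[1] = 2*(-1) = -2
s[2] = 2*(-2) = -4
s[3] = 2*(-4) = -8
s[4] = 2*(-8) = -16
Sum = (-1) + (-2) + (-4) + (-8) + (-16) = -31

-31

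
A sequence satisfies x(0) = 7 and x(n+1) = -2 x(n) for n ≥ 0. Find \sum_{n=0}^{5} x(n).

x(1) = -2·7 = -14
x(2) = -2·(-14) = 28
x(3) = -2·28 = -56
x(4) = -2·(-56) = 112
x(5) = -2·112 = -224
Sum = 7 + (-14) + 28 + (-56) + 112 + (-224) = -147

-147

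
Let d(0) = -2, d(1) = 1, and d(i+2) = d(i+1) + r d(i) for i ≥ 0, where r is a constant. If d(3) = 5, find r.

d(2) = 1 - 2r
d(3) = 1 - r
So 1 - r = 5, giving r = -4.

-4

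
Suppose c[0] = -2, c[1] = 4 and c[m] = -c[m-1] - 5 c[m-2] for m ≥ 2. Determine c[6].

-114

c[2] = -4 - 5*(-2) = 6
c[3] = -6 - 5*4 = -26
c[4] = -(-26) - 5*6 = -4
c[5] = -(-4) - 5*(-26) = 134
c[6] = -134 - 5*(-4) = -114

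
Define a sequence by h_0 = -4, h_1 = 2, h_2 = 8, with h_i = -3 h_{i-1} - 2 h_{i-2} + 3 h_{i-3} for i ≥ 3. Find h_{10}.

-9736

h_3 = -3·8 - 2·2 + 3·(-4) = -40
h_4 = -3·(-40) - 2·8 + 3·2 = 110
h_5 = -3·110 - 2·(-40) + 3·8 = -226
h_6 = -3·(-226) - 2·110 + 3·(-40) = 338
h_7 = -3·338 - 2·(-226) + 3·110 = -232
h_8 = -3·(-232) - 2·338 + 3·(-226) = -658
h_9 = -3·(-658) - 2·(-232) + 3·338 = 3452
h_{10} = -3·3452 - 2·(-658) + 3·(-232) = -9736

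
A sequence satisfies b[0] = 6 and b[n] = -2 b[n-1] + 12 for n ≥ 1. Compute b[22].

The fixed point is 12/(1 + 2) = 4, so b[n] - 4 = -2(b[n-1] - 4).
Hence b[n] = 2·(-2)^n + 4.
b[22] = 2·(-2)^{22} + 4 = 2·4194304 + 4 = 8388612.

8388612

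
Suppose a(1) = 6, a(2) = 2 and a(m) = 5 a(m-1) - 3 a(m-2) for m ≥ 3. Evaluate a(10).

-306118

a(3) = 5*2 - 3*6 = -8
a(4) = 5*(-8) - 3*2 = -46
a(5) = 5*(-46) - 3*(-8) = -206
a(6) = 5*(-206) - 3*(-46) = -892
a(7) = 5*(-892) - 3*(-206) = -3842
a(8) = 5*(-3842) - 3*(-892) = -16534
a(9) = 5*(-16534) - 3*(-3842) = -71144
a(10) = 5*(-71144) - 3*(-16534) = -306118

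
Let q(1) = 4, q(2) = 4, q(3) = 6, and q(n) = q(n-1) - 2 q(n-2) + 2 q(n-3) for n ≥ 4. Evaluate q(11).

q(4) = 6 - 2*4 + 2*4 = 6
q(5) = 6 - 2*6 + 2*4 = 2
q(6) = 2 - 2*6 + 2*6 = 2
q(7) = 2 - 2*2 + 2*6 = 10
q(8) = 10 - 2*2 + 2*2 = 10
q(9) = 10 - 2*10 + 2*2 = -6
q(10) = (-6) - 2*10 + 2*10 = -6
q(11) = (-6) - 2*(-6) + 2*10 = 26

26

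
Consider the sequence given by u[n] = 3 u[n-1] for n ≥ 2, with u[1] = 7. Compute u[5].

u[2] = 3·7 = 21
u[3] = 3·21 = 63
u[4] = 3·63 = 189
u[5] = 3·189 = 567

567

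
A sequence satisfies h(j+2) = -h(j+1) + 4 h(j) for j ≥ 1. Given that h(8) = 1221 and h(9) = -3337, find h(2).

Rearranging, h(j-2) = (h(j) + h(j-1)) / 4.
h(7) = (-3337 + 1221) / 4 = -2116/4 = -529
h(6) = (1221 + (-529)) / 4 = 692/4 = 173
h(5) = (-529 + 173) / 4 = -356/4 = -89
h(4) = (173 + (-89)) / 4 = 84/4 = 21
h(3) = (-89 + 21) / 4 = -68/4 = -17
h(2) = (21 + (-17)) / 4 = 4/4 = 1

1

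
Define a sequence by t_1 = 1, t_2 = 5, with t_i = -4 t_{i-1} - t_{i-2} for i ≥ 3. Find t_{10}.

t_3 = -4·5 - 1 = -21
t_4 = -4·(-21) - 5 = 79
t_5 = -4·79 - (-21) = -295
t_6 = -4·(-295) - 79 = 1101
t_7 = -4·1101 - (-295) = -4109
t_8 = -4·(-4109) - 1101 = 15335
t_9 = -4·15335 - (-4109) = -57231
t_{10} = -4·(-57231) - 15335 = 213589

213589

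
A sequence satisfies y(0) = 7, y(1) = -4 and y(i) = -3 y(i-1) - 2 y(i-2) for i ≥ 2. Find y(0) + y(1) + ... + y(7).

y(2) = -3(-4) - 2(7) = -2
y(3) = -3(-2) - 2(-4) = 14
y(4) = -3(14) - 2(-2) = -38
y(5) = -3(-38) - 2(14) = 86
y(6) = -3(86) - 2(-38) = -182
y(7) = -3(-182) - 2(86) = 374
Sum = 7 + (-4) + (-2) + 14 + (-38) + 86 + (-182) + 374 = 255

255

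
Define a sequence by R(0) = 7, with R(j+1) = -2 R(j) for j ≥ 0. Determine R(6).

448

R(1) = -2*7 = -14
R(2) = -2*(-14) = 28
R(3) = -2*28 = -56
R(4) = -2*(-56) = 112
R(5) = -2*112 = -224
R(6) = -2*(-224) = 448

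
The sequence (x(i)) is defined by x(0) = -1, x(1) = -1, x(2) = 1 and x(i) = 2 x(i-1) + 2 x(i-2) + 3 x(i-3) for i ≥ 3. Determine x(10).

x(3) = 2(1) + 2(-1) + 3(-1) = -3
x(4) = 2(-3) + 2(1) + 3(-1) = -7
x(5) = 2(-7) + 2(-3) + 3(1) = -17
x(6) = 2(-17) + 2(-7) + 3(-3) = -57
x(7) = 2(-57) + 2(-17) + 3(-7) = -169
x(8) = 2(-169) + 2(-57) + 3(-17) = -503
x(9) = 2(-503) + 2(-169) + 3(-57) = -1515
x(10) = 2(-1515) + 2(-503) + 3(-169) = -4543

-4543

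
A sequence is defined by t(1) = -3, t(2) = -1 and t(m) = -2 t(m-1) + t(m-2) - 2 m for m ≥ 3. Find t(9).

-755

t(3) = -2*(-1) + (-3) - 6 = -7
t(4) = -2*(-7) + (-1) - 8 = 5
t(5) = -2*5 + (-7) - 10 = -27
t(6) = -2*(-27) + 5 - 12 = 47
t(7) = -2*47 + (-27) - 14 = -135
t(8) = -2*(-135) + 47 - 16 = 301
t(9) = -2*301 + (-135) - 18 = -755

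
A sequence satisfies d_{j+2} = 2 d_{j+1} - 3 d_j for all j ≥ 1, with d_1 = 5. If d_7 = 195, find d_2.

Let d_2 = y.
d_3 = -15 + 2y
d_4 = -30 + y
d_5 = -15 - 4y
d_6 = 60 - 11y
d_7 = 165 - 10y
So 165 - 10y = 195, giving y = -3.

-3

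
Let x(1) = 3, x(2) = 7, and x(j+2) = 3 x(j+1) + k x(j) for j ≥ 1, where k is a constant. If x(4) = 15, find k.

-3

x(3) = 21 + 3k
x(4) = 63 + 16k
So 63 + 16k = 15, giving k = -3.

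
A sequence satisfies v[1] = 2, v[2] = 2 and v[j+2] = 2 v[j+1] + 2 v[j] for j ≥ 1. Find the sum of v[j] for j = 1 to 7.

v[3] = 2*2 + 2*2 = 8
v[4] = 2*8 + 2*2 = 20
v[5] = 2*20 + 2*8 = 56
v[6] = 2*56 + 2*20 = 152
v[7] = 2*152 + 2*56 = 416
Sum = 2 + 2 + 8 + 20 + 56 + 152 + 416 = 656

656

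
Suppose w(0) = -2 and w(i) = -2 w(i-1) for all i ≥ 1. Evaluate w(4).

w(1) = -2(-2) = 4
w(2) = -2(4) = -8
w(3) = -2(-8) = 16
w(4) = -2(16) = -32

-32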